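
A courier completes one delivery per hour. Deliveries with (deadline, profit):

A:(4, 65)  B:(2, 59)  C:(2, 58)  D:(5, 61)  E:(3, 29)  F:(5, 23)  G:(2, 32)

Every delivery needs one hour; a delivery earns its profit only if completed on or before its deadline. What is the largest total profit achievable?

Profit order: A=65 D=61 B=59 C=58 G=32 E=29 F=23
Assign: A→slot 4, D→slot 5, B→slot 2, C→slot 1, G skipped, E→slot 3, F skipped.
Slots: [1:C] [2:B] [3:E] [4:A] [5:D]
Profit = 58 + 59 + 29 + 65 + 61 = 272

272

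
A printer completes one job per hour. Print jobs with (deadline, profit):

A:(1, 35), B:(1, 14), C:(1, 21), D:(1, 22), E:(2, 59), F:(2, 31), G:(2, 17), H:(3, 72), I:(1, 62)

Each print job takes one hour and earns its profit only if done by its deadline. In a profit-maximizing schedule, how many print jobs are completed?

3

Sort by profit descending; place each in the latest free slot ≤ its deadline.
By profit: H(d3,72), I(d1,62), E(d2,59), A(d1,35), F(d2,31), D(d1,22), C(d1,21), G(d2,17), B(d1,14)
H→slot 3; I→slot 1; E→slot 2; A skipped; F skipped; D skipped; C skipped; G skipped; B skipped.
3 of 9 scheduled.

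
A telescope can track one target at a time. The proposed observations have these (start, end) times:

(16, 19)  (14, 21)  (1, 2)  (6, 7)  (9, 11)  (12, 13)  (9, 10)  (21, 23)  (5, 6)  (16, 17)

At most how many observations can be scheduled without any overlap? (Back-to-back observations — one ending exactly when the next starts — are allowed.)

Sort by end time and greedily take each interval whose start is ≥ the last chosen end.
Sorted by end: (1,2)  (5,6)  (6,7)  (9,10)  (9,11)  (12,13)  (16,17)  (16,19)  (14,21)  (21,23)
take (1,2); take (5,6); take (6,7); take (9,10); skip (9,11); take (12,13); take (16,17); skip (16,19); take (21,23).
Selected 7 observations.

7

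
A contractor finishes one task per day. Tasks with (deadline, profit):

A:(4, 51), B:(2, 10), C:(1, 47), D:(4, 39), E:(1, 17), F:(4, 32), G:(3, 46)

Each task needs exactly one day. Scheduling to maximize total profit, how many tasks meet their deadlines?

4

Take jobs in profit order; each goes to the latest open slot no later than its deadline.
Profit order: A=51 C=47 G=46 D=39 F=32 E=17 B=10
Assign: A→slot 4, C→slot 1, G→slot 3, D→slot 2, F skipped, E skipped, B skipped.
Slots: [1:C] [2:D] [3:G] [4:A]
4 of 7 scheduled.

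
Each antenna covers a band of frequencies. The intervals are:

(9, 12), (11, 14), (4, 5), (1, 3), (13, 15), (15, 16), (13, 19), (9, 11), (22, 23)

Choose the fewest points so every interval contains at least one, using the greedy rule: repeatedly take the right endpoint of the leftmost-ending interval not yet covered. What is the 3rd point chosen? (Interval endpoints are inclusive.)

11

Process intervals by earliest right end; each time one isn't hit yet, stab at its right endpoint.
By right end: [1,3]  [4,5]  [9,11]  [9,12]  [11,14]  [13,15]  [15,16]  [13,19]  [22,23]
[1,3] uncovered → point at 3; [4,5] uncovered → point at 5; [9,11] uncovered → point at 11; [13,15] uncovered → point at 15; [22,23] uncovered → point at 23.
Points: 3, 5, 11, 15, 23 (5 total).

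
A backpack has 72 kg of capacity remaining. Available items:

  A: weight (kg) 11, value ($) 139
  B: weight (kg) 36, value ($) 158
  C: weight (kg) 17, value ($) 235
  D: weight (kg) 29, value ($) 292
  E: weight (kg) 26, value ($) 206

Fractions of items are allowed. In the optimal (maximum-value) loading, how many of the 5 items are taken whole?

3

Greedy by value/weight ratio, highest first.
Order: C (235/17=13.82) > A (139/11=12.64) > D (292/29=10.07) > E (206/26=7.92) > B (158/36=4.39)
Fill: take C (17 @ 235) → take A (11 @ 139) → take D (29 @ 292) → take 15/26 of E → 118.85; 72/72 used.
3 item(s) taken whole; one partial (take 15/26 of E).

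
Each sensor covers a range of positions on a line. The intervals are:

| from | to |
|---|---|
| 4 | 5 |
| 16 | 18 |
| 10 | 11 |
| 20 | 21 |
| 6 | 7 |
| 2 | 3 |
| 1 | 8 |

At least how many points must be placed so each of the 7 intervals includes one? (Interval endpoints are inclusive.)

6

Sorted: [2,3] [4,5] [6,7] [1,8] [10,11] [16,18] [20,21]
{[2,3]} hit by 3; {[4,5]} hit by 5; {[6,7],[1,8]} hit by 7; {[10,11]} hit by 11; {[16,18]} hit by 18; {[20,21]} hit by 21.
Points: 3, 5, 7, 11, 18, 21 (6 total).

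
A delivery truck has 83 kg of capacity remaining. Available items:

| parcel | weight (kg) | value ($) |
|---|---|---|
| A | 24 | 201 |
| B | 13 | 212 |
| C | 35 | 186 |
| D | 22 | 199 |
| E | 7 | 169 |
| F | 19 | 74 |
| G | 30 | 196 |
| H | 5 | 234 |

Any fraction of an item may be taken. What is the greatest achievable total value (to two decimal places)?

1093.40

Greedy by value/weight ratio, highest first.
Order: H (234/5=46.80) > E (169/7=24.14) > B (212/13=16.31) > D (199/22=9.05) > A (201/24=8.38) > G (196/30=6.53) > C (186/35=5.31) > F (74/19=3.89)
Fill: take H (5 @ 234) → take E (7 @ 169) → take B (13 @ 212) → take D (22 @ 199) → take A (24 @ 201) → take 12/30 of G → 78.40; 83/83 used.
Total value = 1093.40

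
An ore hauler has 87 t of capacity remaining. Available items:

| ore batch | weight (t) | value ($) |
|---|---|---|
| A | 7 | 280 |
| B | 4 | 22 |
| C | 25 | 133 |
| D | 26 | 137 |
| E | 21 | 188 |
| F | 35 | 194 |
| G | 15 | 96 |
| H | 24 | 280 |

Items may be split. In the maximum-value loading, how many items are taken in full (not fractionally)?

Order: A (280/7=40.00) > H (280/24=11.67) > E (188/21=8.95) > G (96/15=6.40) > F (194/35=5.54) > B (22/4=5.50) > C (133/25=5.32) > D (137/26=5.27)
Fill: take A (7 @ 280) → take H (24 @ 280) → take E (21 @ 188) → take G (15 @ 96) → take 20/35 of F → 110.86; 87/87 used.
4 item(s) taken whole; one partial (take 20/35 of F).

4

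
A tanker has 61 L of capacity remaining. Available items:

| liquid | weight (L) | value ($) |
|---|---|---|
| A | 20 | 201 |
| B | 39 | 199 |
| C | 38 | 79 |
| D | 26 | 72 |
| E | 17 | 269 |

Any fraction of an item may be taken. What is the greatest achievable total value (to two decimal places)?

592.46

Order: E (269/17=15.82) > A (201/20=10.05) > B (199/39=5.10) > D (72/26=2.77) > C (79/38=2.08)
Fill: take E (17 @ 269) → take A (20 @ 201) → take 24/39 of B → 122.46; 61/61 used.
Total value = 592.46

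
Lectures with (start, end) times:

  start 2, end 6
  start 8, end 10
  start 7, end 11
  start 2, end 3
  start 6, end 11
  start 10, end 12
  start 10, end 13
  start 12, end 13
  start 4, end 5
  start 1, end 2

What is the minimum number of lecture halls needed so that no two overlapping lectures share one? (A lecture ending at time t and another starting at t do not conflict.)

4

The answer is the maximum number of intervals overlapping at any instant.
starts: [1, 2, 2, 4, 6, 7, 8, 10, 10, 12]
ends:   [2, 3, 5, 6, 10, 11, 11, 12, 13, 13]
s1→1 e2→0 s2→1 s2→2 e3→1 s4→2 e5→1 e6→0 s6→1 s7→2 s8→3 e10→2 s10→3 s10→4  — peak 4.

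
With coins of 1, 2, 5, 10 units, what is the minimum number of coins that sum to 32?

Greedy: take as many of the largest coin as possible, then repeat with the remainder.
32 − 3×10→2 − 1×2→0
Total coins = 3 + 1 = 4

4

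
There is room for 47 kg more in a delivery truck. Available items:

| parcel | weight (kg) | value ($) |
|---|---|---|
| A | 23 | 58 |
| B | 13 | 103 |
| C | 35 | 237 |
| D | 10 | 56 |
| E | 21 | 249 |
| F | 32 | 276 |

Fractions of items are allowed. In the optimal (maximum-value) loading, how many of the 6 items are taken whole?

Greedy by value/weight ratio, highest first.
Order: E (249/21=11.86) > F (276/32=8.62) > B (103/13=7.92) > C (237/35=6.77) > D (56/10=5.60) > A (58/23=2.52)
Fill: take E (21 @ 249) → take 26/32 of F → 224.25; 47/47 used.
1 item(s) taken whole; one partial (take 26/32 of F).

1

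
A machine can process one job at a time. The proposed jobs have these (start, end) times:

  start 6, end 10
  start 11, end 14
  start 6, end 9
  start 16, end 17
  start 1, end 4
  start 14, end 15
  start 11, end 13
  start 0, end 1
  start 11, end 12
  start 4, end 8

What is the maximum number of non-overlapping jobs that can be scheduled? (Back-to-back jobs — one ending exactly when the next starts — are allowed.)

6

Order by finish time; keep every interval that doesn't clash with the previous kept one.
By end time: (0,1), (1,4), (4,8), (6,9), (6,10), (11,12), (11,13), (11,14), (14,15), (16,17).
Pick (0,1); next start ≥ 1 → (1,4); next start ≥ 4 → (4,8); next start ≥ 8 → (11,12); next start ≥ 12 → (14,15); next start ≥ 15 → (16,17).
Selected 6 jobs.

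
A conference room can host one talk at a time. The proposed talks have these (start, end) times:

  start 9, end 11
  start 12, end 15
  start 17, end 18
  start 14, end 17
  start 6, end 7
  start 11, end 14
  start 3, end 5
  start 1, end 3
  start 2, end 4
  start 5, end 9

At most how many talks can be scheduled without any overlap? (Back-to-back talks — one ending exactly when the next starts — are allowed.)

7

Order by finish time; keep every interval that doesn't clash with the previous kept one.
By end time: (1,3), (2,4), (3,5), (6,7), (5,9), (9,11), (11,14), (12,15), (14,17), (17,18).
Pick (1,3); next start ≥ 3 → (3,5); next start ≥ 5 → (6,7); next start ≥ 7 → (9,11); next start ≥ 11 → (11,14); next start ≥ 14 → (14,17); next start ≥ 17 → (17,18).
Selected 7 talks.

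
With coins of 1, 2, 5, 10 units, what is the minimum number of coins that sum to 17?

17 = 1×10 + 1×5 + 1×2
Total coins = 1 + 1 + 1 = 3

3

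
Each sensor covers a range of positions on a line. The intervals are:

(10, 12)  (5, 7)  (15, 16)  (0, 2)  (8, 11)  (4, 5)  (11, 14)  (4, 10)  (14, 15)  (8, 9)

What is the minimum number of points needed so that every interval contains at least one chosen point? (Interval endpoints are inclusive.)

5

Sort by right endpoint; whenever an interval is uncovered, place a point at its right end.
Sorted: [0,2] [4,5] [5,7] [8,9] [4,10] [8,11] [10,12] [11,14] [14,15] [15,16]
{[0,2]} hit by 2; {[4,5],[5,7]} hit by 5; {[8,9],[4,10],[8,11]} hit by 9; {[10,12],[11,14]} hit by 12; {[14,15],[15,16]} hit by 15.
Points: 2, 5, 9, 12, 15 (5 total).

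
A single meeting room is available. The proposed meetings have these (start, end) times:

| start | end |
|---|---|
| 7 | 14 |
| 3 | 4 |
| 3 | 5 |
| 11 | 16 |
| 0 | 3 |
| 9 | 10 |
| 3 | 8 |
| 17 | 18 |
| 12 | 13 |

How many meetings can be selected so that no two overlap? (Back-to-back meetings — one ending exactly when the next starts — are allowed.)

5

Sort by end time and greedily take each interval whose start is ≥ the last chosen end.
Sorted by end: (0,3)  (3,4)  (3,5)  (3,8)  (9,10)  (12,13)  (7,14)  (11,16)  (17,18)
take (0,3); take (3,4); skip (3,5); take (9,10); take (12,13); skip (7,14); take (17,18).
Selected 5 meetings.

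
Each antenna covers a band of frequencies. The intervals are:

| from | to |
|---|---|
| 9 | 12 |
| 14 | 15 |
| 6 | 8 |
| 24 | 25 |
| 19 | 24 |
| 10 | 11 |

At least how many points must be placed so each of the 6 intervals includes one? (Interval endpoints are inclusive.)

By right end: [6,8]  [10,11]  [9,12]  [14,15]  [19,24]  [24,25]
[6,8] uncovered → point at 8; [10,11] uncovered → point at 11; [14,15] uncovered → point at 15; [19,24] uncovered → point at 24.
Points: 8, 11, 15, 24 (4 total).

4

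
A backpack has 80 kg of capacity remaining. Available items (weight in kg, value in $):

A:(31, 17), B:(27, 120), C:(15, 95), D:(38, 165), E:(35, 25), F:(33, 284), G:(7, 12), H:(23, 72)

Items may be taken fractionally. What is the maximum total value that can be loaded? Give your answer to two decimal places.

520.71

Greedy by value/weight ratio, highest first.
Ratios (sorted): F 8.61, C 6.33, B 4.44, D 4.34, H 3.13, G 1.71, E 0.71, A 0.55
take F (33 @ 284); take C (15 @ 95); take B (27 @ 120); take 5/38 of D → 21.71. Capacity used 80/80.
Total value = 520.71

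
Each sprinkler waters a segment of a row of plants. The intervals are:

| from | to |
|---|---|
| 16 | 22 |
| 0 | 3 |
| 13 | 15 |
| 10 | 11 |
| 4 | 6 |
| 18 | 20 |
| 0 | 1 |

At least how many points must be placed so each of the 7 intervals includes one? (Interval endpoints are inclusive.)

5

Sorted: [0,1] [0,3] [4,6] [10,11] [13,15] [18,20] [16,22]
{[0,1],[0,3]} hit by 1; {[4,6]} hit by 6; {[10,11]} hit by 11; {[13,15]} hit by 15; {[18,20],[16,22]} hit by 20.
Points: 1, 6, 11, 15, 20 (5 total).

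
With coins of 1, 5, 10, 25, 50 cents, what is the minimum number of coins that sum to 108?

Use the largest denomination that fits, subtract, and repeat.
108 − 2×50→8 − 1×5→3 − 3×1→0
Total coins = 2 + 1 + 3 = 6

6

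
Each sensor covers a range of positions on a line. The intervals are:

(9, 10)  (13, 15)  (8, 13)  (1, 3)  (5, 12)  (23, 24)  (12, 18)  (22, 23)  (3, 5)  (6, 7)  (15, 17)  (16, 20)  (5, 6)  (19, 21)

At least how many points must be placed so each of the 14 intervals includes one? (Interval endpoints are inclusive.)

Sorted: [1,3] [3,5] [5,6] [6,7] [9,10] [5,12] [8,13] [13,15] [15,17] [12,18] [16,20] [19,21] [22,23] [23,24]
{[1,3],[3,5]} hit by 3; {[5,6],[6,7]} hit by 6; {[9,10],[5,12],[8,13]} hit by 10; {[13,15],[15,17],[12,18]} hit by 15; {[16,20],[19,21]} hit by 20; {[22,23],[23,24]} hit by 23.
Points: 3, 6, 10, 15, 20, 23 (6 total).

6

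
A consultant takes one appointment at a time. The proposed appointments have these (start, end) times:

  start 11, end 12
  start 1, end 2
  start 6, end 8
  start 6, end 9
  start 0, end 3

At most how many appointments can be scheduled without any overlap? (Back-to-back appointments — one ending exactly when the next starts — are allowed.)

3

Greedy by earliest finish: after sorting by end time, pick each interval compatible with the last pick.
Sorted by end: (1,2)  (0,3)  (6,8)  (6,9)  (11,12)
take (1,2); take (6,8); take (11,12).
Selected 3 appointments.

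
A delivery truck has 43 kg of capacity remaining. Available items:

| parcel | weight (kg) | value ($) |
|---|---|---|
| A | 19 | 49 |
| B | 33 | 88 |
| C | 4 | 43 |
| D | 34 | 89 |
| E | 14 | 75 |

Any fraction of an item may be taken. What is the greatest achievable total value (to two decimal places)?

184.67

Order: C (43/4=10.75) > E (75/14=5.36) > B (88/33=2.67) > D (89/34=2.62) > A (49/19=2.58)
Fill: take C (4 @ 43) → take E (14 @ 75) → take 25/33 of B → 66.67; 43/43 used.
Total value = 184.67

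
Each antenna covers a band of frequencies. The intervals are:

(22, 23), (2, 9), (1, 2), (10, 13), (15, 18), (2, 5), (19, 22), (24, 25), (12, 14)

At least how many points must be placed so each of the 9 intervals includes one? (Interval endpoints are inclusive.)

5

Process intervals by earliest right end; each time one isn't hit yet, stab at its right endpoint.
By right end: [1,2]  [2,5]  [2,9]  [10,13]  [12,14]  [15,18]  [19,22]  [22,23]  [24,25]
[1,2] uncovered → point at 2; [10,13] uncovered → point at 13; [15,18] uncovered → point at 18; [19,22] uncovered → point at 22; [24,25] uncovered → point at 25.
Points: 2, 13, 18, 22, 25 (5 total).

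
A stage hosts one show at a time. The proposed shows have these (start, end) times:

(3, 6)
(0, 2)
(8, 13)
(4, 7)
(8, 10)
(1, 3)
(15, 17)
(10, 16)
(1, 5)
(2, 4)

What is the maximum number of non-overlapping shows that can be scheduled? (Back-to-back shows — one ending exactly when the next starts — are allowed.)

By end time: (0,2), (1,3), (2,4), (1,5), (3,6), (4,7), (8,10), (8,13), (10,16), (15,17).
Pick (0,2); next start ≥ 2 → (2,4); next start ≥ 4 → (4,7); next start ≥ 7 → (8,10); next start ≥ 10 → (10,16).
Selected 5 shows.

5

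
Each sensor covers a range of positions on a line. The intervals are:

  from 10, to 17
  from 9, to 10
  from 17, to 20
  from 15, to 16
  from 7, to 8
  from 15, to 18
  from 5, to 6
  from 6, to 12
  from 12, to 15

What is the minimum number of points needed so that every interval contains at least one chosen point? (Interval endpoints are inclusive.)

Process intervals by earliest right end; each time one isn't hit yet, stab at its right endpoint.
By right end: [5,6]  [7,8]  [9,10]  [6,12]  [12,15]  [15,16]  [10,17]  [15,18]  [17,20]
[5,6] uncovered → point at 6; [7,8] uncovered → point at 8; [9,10] uncovered → point at 10; [12,15] uncovered → point at 15; [17,20] uncovered → point at 20.
Points: 6, 8, 10, 15, 20 (5 total).

5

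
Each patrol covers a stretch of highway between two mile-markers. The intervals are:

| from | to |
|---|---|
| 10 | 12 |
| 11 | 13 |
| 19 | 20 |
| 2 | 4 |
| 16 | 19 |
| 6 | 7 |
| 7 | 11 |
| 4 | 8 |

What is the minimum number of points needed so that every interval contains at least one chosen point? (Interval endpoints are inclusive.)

Process intervals by earliest right end; each time one isn't hit yet, stab at its right endpoint.
Sorted: [2,4] [6,7] [4,8] [7,11] [10,12] [11,13] [16,19] [19,20]
{[2,4]} hit by 4; {[6,7],[4,8],[7,11]} hit by 7; {[10,12],[11,13]} hit by 12; {[16,19],[19,20]} hit by 19.
Points: 4, 7, 12, 19 (4 total).

4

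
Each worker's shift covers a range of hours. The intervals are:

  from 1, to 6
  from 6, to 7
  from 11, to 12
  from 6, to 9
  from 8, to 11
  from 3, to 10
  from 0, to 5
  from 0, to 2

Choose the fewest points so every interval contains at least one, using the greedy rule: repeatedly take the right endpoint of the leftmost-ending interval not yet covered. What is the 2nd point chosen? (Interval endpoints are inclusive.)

7

Sort by right endpoint; whenever an interval is uncovered, place a point at its right end.
Sorted: [0,2] [0,5] [1,6] [6,7] [6,9] [3,10] [8,11] [11,12]
{[0,2],[0,5],[1,6]} hit by 2; {[6,7],[6,9],[3,10]} hit by 7; {[8,11],[11,12]} hit by 11.
Points: 2, 7, 11 (3 total).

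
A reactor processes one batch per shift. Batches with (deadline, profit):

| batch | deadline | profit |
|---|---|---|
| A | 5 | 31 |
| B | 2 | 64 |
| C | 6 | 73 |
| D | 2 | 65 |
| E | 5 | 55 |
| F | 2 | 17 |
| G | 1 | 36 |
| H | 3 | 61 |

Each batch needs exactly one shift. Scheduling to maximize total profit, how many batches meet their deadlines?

Take jobs in profit order; each goes to the latest open slot no later than its deadline.
By profit: C(d6,73), D(d2,65), B(d2,64), H(d3,61), E(d5,55), G(d1,36), A(d5,31), F(d2,17)
C→slot 6; D→slot 2; B→slot 1; H→slot 3; E→slot 5; G skipped; A→slot 4; F skipped.
6 of 8 scheduled.

6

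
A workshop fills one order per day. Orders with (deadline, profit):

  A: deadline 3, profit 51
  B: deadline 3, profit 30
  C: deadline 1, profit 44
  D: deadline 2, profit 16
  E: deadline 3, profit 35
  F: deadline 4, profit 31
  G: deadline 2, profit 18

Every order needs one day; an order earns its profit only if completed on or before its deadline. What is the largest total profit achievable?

161

Take jobs in profit order; each goes to the latest open slot no later than its deadline.
Profit order: A=51 C=44 E=35 F=31 B=30 G=18 D=16
Assign: A→slot 3, C→slot 1, E→slot 2, F→slot 4, B skipped, G skipped, D skipped.
Slots: [1:C] [2:E] [3:A] [4:F]
Profit = 44 + 35 + 51 + 31 = 161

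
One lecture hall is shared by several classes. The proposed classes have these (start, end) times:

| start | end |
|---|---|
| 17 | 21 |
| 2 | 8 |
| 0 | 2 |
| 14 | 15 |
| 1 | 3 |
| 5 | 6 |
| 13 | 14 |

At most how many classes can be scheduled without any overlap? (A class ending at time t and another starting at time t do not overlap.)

Greedy by earliest finish: after sorting by end time, pick each interval compatible with the last pick.
Sorted by end: (0,2)  (1,3)  (5,6)  (2,8)  (13,14)  (14,15)  (17,21)
take (0,2); take (5,6); take (13,14); take (14,15); take (17,21).
Selected 5 classes.

5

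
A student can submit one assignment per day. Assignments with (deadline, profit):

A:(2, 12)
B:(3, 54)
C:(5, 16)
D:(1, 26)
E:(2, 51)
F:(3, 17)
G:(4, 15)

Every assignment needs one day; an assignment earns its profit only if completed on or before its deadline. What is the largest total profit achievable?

162

Sort by profit descending; place each in the latest free slot ≤ its deadline.
Profit order: B=54 E=51 D=26 F=17 C=16 G=15 A=12
Assign: B→slot 3, E→slot 2, D→slot 1, F skipped, C→slot 5, G→slot 4, A skipped.
Slots: [1:D] [2:E] [3:B] [4:G] [5:C]
Profit = 26 + 51 + 54 + 15 + 16 = 162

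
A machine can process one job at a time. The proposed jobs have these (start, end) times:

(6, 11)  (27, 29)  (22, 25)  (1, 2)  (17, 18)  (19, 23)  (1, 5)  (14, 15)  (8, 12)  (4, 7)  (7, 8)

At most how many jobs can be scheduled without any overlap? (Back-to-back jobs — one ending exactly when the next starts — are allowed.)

By end time: (1,2), (1,5), (4,7), (7,8), (6,11), (8,12), (14,15), (17,18), (19,23), (22,25), (27,29).
Pick (1,2); next start ≥ 2 → (4,7); next start ≥ 7 → (7,8); next start ≥ 8 → (8,12); next start ≥ 12 → (14,15); next start ≥ 15 → (17,18); next start ≥ 18 → (19,23); next start ≥ 23 → (27,29).
Selected 8 jobs.

8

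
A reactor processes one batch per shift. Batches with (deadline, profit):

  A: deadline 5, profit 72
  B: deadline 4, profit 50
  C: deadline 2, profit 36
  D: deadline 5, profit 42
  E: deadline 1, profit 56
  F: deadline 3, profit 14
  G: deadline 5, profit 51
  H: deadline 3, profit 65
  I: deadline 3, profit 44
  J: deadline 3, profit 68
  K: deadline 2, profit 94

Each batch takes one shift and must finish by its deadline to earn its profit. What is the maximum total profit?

350

By profit: K(d2,94), A(d5,72), J(d3,68), H(d3,65), E(d1,56), G(d5,51), B(d4,50), I(d3,44), D(d5,42), C(d2,36), F(d3,14)
K→slot 2; A→slot 5; J→slot 3; H→slot 1; E skipped; G→slot 4; B skipped; I skipped; D skipped; C skipped; F skipped.
Profit = 65 + 94 + 68 + 51 + 72 = 350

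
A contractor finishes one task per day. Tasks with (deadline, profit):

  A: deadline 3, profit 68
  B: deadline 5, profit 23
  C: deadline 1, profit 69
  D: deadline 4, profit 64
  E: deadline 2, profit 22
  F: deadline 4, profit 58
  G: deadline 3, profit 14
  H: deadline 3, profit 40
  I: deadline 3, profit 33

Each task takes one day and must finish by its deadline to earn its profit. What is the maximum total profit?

Sort by profit descending; place each in the latest free slot ≤ its deadline.
Profit order: C=69 A=68 D=64 F=58 H=40 I=33 B=23 E=22 G=14
Assign: C→slot 1, A→slot 3, D→slot 4, F→slot 2, H skipped, I skipped, B→slot 5, E skipped, G skipped.
Slots: [1:C] [2:F] [3:A] [4:D] [5:B]
Profit = 69 + 58 + 68 + 64 + 23 = 282

282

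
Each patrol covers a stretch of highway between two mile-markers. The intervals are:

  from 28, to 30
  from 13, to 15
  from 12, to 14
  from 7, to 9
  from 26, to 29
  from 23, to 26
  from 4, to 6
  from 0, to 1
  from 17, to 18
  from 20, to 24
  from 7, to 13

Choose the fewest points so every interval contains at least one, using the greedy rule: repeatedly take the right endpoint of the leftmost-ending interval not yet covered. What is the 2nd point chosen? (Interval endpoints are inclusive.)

6

By right end: [0,1]  [4,6]  [7,9]  [7,13]  [12,14]  [13,15]  [17,18]  [20,24]  [23,26]  [26,29]  [28,30]
[0,1] uncovered → point at 1; [4,6] uncovered → point at 6; [7,9] uncovered → point at 9; [12,14] uncovered → point at 14; [17,18] uncovered → point at 18; [20,24] uncovered → point at 24; [26,29] uncovered → point at 29.
Points: 1, 6, 9, 14, 18, 24, 29 (7 total).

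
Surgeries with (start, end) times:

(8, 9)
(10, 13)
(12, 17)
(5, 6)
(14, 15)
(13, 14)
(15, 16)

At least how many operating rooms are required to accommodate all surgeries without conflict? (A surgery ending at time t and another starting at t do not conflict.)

2

Events (time:±→running): 5:+→1 6:-→0 8:+→1 9:-→0 10:+→1 12:+→2 … peak 2.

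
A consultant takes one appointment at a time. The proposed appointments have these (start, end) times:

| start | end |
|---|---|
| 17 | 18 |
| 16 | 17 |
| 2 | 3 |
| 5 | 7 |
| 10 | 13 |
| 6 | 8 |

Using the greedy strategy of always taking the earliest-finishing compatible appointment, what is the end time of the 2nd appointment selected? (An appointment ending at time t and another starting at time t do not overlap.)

7

Sorted by end: (2,3)  (5,7)  (6,8)  (10,13)  (16,17)  (17,18)
take (2,3); take (5,7); take (10,13); take (16,17); take (17,18).
Selected: (2,3) (5,7) (10,13) (16,17) (17,18)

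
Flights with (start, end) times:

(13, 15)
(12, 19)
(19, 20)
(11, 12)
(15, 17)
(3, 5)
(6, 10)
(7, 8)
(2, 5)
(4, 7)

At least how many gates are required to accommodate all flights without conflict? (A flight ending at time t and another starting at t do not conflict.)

Count concurrent intervals with a sweep; the peak is the room count.
starts: [2, 3, 4, 6, 7, 11, 12, 13, 15, 19]
ends:   [5, 5, 7, 8, 10, 12, 15, 17, 19, 20]
s2→1 s3→2 s4→3  — peak 3.

3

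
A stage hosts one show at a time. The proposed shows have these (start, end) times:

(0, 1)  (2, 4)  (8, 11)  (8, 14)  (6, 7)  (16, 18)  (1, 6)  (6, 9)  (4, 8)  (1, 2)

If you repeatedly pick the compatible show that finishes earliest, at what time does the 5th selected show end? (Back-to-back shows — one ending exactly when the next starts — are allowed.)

Sort by end time and greedily take each interval whose start is ≥ the last chosen end.
By end time: (0,1), (1,2), (2,4), (1,6), (6,7), (4,8), (6,9), (8,11), (8,14), (16,18).
Pick (0,1); next start ≥ 1 → (1,2); next start ≥ 2 → (2,4); next start ≥ 4 → (6,7); next start ≥ 7 → (8,11); next start ≥ 11 → (16,18).
Selected: (0,1) (1,2) (2,4) (6,7) (8,11) (16,18)

11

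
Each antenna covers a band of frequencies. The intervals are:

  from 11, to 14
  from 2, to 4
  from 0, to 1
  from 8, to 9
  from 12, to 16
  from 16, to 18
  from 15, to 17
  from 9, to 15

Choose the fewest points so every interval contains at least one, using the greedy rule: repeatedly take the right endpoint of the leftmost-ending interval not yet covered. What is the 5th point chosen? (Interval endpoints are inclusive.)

Sorted: [0,1] [2,4] [8,9] [11,14] [9,15] [12,16] [15,17] [16,18]
{[0,1]} hit by 1; {[2,4]} hit by 4; {[8,9]} hit by 9; {[11,14],[9,15],[12,16]} hit by 14; {[15,17],[16,18]} hit by 17.
Points: 1, 4, 9, 14, 17 (5 total).

17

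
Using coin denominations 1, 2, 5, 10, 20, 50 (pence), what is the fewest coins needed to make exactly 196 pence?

Greedy: take as many of the largest coin as possible, then repeat with the remainder.
196 − 3×50→46 − 2×20→6 − 1×5→1 − 1×1→0
Total coins = 3 + 2 + 1 + 1 = 7

7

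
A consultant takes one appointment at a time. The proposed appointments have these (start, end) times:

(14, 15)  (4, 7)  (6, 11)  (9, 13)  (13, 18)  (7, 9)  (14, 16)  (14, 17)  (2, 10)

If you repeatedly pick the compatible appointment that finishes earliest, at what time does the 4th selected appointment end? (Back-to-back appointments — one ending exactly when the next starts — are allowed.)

15

By end time: (4,7), (7,9), (2,10), (6,11), (9,13), (14,15), (14,16), (14,17), (13,18).
Pick (4,7); next start ≥ 7 → (7,9); next start ≥ 9 → (9,13); next start ≥ 13 → (14,15).
Selected: (4,7) (7,9) (9,13) (14,15)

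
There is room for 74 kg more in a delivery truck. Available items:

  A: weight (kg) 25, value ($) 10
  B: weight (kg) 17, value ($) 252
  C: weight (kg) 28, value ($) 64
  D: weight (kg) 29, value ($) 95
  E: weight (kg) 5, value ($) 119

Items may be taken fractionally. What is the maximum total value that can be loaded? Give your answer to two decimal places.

518.57

Ratios (sorted): E 23.80, B 14.82, D 3.28, C 2.29, A 0.40
take E (5 @ 119); take B (17 @ 252); take D (29 @ 95); take 23/28 of C → 52.57. Capacity used 74/74.
Total value = 518.57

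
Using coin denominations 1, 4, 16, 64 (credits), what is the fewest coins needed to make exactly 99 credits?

Greedy: take as many of the largest coin as possible, then repeat with the remainder.
99 = 1×64 + 2×16 + 3×1
Total coins = 1 + 2 + 3 = 6

6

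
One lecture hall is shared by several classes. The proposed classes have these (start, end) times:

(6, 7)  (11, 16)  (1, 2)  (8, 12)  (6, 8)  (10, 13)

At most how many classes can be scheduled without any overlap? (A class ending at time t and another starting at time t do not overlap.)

3

By end time: (1,2), (6,7), (6,8), (8,12), (10,13), (11,16).
Pick (1,2); next start ≥ 2 → (6,7); next start ≥ 7 → (8,12).
Selected 3 classes.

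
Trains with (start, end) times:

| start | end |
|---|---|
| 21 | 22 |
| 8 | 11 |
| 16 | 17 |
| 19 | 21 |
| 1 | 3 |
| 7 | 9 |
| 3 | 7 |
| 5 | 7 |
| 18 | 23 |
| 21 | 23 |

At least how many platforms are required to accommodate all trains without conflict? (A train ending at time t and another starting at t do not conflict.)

3

starts: [1, 3, 5, 7, 8, 16, 18, 19, 21, 21]
ends:   [3, 7, 7, 9, 11, 17, 21, 22, 23, 23]
s1→1 e3→0 s3→1 s5→2 e7→1 e7→0 s7→1 s8→2 e9→1 e11→0 s16→1 e17→0 s18→1 s19→2 e21→1 s21→2 s21→3  — peak 3.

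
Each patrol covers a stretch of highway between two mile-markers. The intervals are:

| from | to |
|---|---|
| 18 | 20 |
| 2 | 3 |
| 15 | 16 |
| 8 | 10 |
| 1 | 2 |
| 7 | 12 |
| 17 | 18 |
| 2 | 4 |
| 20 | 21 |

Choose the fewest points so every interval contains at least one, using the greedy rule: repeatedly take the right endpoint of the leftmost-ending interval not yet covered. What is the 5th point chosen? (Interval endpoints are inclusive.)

21

Sort by right endpoint; whenever an interval is uncovered, place a point at its right end.
Sorted: [1,2] [2,3] [2,4] [8,10] [7,12] [15,16] [17,18] [18,20] [20,21]
{[1,2],[2,3],[2,4]} hit by 2; {[8,10],[7,12]} hit by 10; {[15,16]} hit by 16; {[17,18],[18,20]} hit by 18; {[20,21]} hit by 21.
Points: 2, 10, 16, 18, 21 (5 total).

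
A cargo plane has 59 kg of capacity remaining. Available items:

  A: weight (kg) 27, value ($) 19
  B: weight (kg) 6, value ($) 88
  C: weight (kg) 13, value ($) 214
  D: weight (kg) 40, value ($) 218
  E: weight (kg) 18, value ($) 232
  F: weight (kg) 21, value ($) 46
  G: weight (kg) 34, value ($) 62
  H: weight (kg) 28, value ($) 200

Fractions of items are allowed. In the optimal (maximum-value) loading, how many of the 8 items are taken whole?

3

Ratios (sorted): C 16.46, B 14.67, E 12.89, H 7.14, D 5.45, F 2.19, G 1.82, A 0.70
take C (13 @ 214); take B (6 @ 88); take E (18 @ 232); take 22/28 of H → 157.14. Capacity used 59/59.
3 item(s) taken whole; one partial (take 22/28 of H).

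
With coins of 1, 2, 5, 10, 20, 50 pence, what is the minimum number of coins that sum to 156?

Greedy: take as many of the largest coin as possible, then repeat with the remainder.
156 − 3×50→6 − 1×5→1 − 1×1→0
Total coins = 3 + 1 + 1 = 5

5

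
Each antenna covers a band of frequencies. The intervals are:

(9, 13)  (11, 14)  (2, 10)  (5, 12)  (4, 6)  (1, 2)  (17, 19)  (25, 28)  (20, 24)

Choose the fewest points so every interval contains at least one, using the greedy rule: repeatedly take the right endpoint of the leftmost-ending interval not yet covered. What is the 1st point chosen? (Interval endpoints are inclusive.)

2

Sort by right endpoint; whenever an interval is uncovered, place a point at its right end.
By right end: [1,2]  [4,6]  [2,10]  [5,12]  [9,13]  [11,14]  [17,19]  [20,24]  [25,28]
[1,2] uncovered → point at 2; [4,6] uncovered → point at 6; [9,13] uncovered → point at 13; [17,19] uncovered → point at 19; [20,24] uncovered → point at 24; [25,28] uncovered → point at 28.
Points: 2, 6, 13, 19, 24, 28 (6 total).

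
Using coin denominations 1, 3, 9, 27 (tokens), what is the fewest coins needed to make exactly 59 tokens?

5

59 = 2×27 + 1×3 + 2×1
Total coins = 2 + 1 + 2 = 5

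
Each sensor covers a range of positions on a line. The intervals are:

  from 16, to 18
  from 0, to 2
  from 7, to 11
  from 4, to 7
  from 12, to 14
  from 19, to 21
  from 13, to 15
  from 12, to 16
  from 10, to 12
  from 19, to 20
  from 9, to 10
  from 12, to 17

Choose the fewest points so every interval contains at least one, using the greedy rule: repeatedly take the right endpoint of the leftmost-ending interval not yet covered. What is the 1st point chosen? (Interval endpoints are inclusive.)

Process intervals by earliest right end; each time one isn't hit yet, stab at its right endpoint.
Sorted: [0,2] [4,7] [9,10] [7,11] [10,12] [12,14] [13,15] [12,16] [12,17] [16,18] [19,20] [19,21]
{[0,2]} hit by 2; {[4,7]} hit by 7; {[9,10],[7,11],[10,12]} hit by 10; {[12,14],[13,15],[12,16],[12,17]} hit by 14; {[16,18]} hit by 18; {[19,20],[19,21]} hit by 20.
Points: 2, 7, 10, 14, 18, 20 (6 total).

2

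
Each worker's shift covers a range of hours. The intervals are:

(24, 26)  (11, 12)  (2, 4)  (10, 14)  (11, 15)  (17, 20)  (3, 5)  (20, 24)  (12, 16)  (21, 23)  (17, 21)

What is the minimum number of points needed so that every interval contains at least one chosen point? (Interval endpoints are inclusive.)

Sort by right endpoint; whenever an interval is uncovered, place a point at its right end.
Sorted: [2,4] [3,5] [11,12] [10,14] [11,15] [12,16] [17,20] [17,21] [21,23] [20,24] [24,26]
{[2,4],[3,5]} hit by 4; {[11,12],[10,14],[11,15],[12,16]} hit by 12; {[17,20],[17,21]} hit by 20; {[21,23],[20,24]} hit by 23; {[24,26]} hit by 26.
Points: 4, 12, 20, 23, 26 (5 total).

5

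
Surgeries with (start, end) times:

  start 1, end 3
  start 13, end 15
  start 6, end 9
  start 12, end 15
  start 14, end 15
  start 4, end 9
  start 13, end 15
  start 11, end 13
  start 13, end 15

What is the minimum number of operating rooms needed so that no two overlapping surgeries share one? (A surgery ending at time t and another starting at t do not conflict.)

5

Count concurrent intervals with a sweep; the peak is the room count.
starts: [1, 4, 6, 11, 12, 13, 13, 13, 14]
ends:   [3, 9, 9, 13, 15, 15, 15, 15, 15]
s1→1 e3→0 s4→1 s6→2 e9→1 e9→0 s11→1 s12→2 e13→1 s13→2 s13→3 s13→4 s14→5  — peak 5.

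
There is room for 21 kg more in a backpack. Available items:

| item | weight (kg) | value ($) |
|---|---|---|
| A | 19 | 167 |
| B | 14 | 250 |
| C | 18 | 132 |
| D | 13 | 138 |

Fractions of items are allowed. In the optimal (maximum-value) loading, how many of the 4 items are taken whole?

Sort by value per unit weight and fill in that order.
Order: B (250/14=17.86) > D (138/13=10.62) > A (167/19=8.79) > C (132/18=7.33)
Fill: take B (14 @ 250) → take 7/13 of D → 74.31; 21/21 used.
1 item(s) taken whole; one partial (take 7/13 of D).

1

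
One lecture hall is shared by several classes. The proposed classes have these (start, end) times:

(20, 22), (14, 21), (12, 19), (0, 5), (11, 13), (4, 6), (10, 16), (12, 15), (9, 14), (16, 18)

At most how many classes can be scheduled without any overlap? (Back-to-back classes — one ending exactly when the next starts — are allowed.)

By end time: (0,5), (4,6), (11,13), (9,14), (12,15), (10,16), (16,18), (12,19), (14,21), (20,22).
Pick (0,5); next start ≥ 5 → (11,13); next start ≥ 13 → (16,18); next start ≥ 18 → (20,22).
Selected 4 classes.

4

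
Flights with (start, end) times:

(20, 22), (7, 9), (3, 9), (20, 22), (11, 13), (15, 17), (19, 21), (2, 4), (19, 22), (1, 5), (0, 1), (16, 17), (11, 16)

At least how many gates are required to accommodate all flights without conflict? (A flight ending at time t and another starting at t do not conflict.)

Events (time:±→running): 0:+→1 1:-→0 1:+→1 2:+→2 3:+→3 4:-→2 5:-→1 7:+→2 9:-→1 9:-→0 11:+→1 11:+→2 13:-→1 15:+→2 16:-→1 16:+→2 17:-→1 17:-→0 19:+→1 19:+→2 20:+→3 20:+→4 … peak 4.

4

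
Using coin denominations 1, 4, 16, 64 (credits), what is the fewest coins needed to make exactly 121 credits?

7

Greedy: take as many of the largest coin as possible, then repeat with the remainder.
121 − 1×64→57 − 3×16→9 − 2×4→1 − 1×1→0
Total coins = 1 + 3 + 2 + 1 = 7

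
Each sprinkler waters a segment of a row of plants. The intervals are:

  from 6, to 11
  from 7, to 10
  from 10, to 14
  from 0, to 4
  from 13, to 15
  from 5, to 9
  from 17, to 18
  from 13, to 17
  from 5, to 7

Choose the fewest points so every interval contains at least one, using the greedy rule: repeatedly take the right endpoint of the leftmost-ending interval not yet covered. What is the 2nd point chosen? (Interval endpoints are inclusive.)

7

Sorted: [0,4] [5,7] [5,9] [7,10] [6,11] [10,14] [13,15] [13,17] [17,18]
{[0,4]} hit by 4; {[5,7],[5,9],[7,10],[6,11]} hit by 7; {[10,14],[13,15],[13,17]} hit by 14; {[17,18]} hit by 18.
Points: 4, 7, 14, 18 (4 total).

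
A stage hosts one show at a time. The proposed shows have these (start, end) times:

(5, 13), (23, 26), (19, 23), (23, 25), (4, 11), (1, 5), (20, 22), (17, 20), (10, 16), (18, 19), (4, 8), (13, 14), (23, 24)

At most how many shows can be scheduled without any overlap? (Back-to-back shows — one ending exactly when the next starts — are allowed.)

6

Sort by end time and greedily take each interval whose start is ≥ the last chosen end.
Sorted by end: (1,5)  (4,8)  (4,11)  (5,13)  (13,14)  (10,16)  (18,19)  (17,20)  (20,22)  (19,23)  (23,24)  (23,25)  (23,26)
take (1,5); skip (4,8); take (5,13); take (13,14); skip (10,16); take (18,19); skip (17,20); take (20,22); take (23,24); skip (23,25).
Selected 6 shows.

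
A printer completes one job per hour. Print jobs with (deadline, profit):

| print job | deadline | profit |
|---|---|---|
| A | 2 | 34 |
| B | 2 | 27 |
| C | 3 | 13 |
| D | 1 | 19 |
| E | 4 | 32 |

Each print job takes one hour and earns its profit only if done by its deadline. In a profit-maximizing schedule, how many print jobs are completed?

By profit: A(d2,34), E(d4,32), B(d2,27), D(d1,19), C(d3,13)
A→slot 2; E→slot 4; B→slot 1; D skipped; C→slot 3.
4 of 5 scheduled.

4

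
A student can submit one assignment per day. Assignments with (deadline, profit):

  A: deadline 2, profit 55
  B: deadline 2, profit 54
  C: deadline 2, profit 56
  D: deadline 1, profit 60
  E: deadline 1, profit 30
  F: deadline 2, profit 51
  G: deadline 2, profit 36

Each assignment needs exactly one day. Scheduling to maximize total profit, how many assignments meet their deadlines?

2

By profit: D(d1,60), C(d2,56), A(d2,55), B(d2,54), F(d2,51), G(d2,36), E(d1,30)
D→slot 1; C→slot 2; A skipped; B skipped; F skipped; G skipped; E skipped.
2 of 7 scheduled.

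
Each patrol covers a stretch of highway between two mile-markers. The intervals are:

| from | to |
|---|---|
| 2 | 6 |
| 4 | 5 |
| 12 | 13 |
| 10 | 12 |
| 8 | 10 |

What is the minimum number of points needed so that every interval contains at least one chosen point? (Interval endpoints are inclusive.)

Process intervals by earliest right end; each time one isn't hit yet, stab at its right endpoint.
By right end: [4,5]  [2,6]  [8,10]  [10,12]  [12,13]
[4,5] uncovered → point at 5; [8,10] uncovered → point at 10; [12,13] uncovered → point at 13.
Points: 5, 10, 13 (3 total).

3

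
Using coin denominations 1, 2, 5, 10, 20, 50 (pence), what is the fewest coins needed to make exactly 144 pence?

Greedy: take as many of the largest coin as possible, then repeat with the remainder.
144 = 2×50 + 2×20 + 2×2
Total coins = 2 + 2 + 2 = 6

6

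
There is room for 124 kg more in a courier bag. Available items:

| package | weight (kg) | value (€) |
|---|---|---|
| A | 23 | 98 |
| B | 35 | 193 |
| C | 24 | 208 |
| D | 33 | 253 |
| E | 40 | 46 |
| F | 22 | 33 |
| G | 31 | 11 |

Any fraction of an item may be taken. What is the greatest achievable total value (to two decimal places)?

Sort by value per unit weight and fill in that order.
Ratios (sorted): C 8.67, D 7.67, B 5.51, A 4.26, F 1.50, E 1.15, G 0.35
take C (24 @ 208); take D (33 @ 253); take B (35 @ 193); take A (23 @ 98); take 9/22 of F → 13.50. Capacity used 124/124.
Total value = 765.50

765.50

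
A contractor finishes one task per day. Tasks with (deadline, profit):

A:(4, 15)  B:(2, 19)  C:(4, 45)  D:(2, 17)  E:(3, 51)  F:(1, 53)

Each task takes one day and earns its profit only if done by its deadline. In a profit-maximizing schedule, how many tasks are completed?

Take jobs in profit order; each goes to the latest open slot no later than its deadline.
By profit: F(d1,53), E(d3,51), C(d4,45), B(d2,19), D(d2,17), A(d4,15)
F→slot 1; E→slot 3; C→slot 4; B→slot 2; D skipped; A skipped.
4 of 6 scheduled.

4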